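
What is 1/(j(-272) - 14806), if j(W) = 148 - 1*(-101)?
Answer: -1/14557 ≈ -6.8696e-5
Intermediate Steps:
j(W) = 249 (j(W) = 148 + 101 = 249)
1/(j(-272) - 14806) = 1/(249 - 14806) = 1/(-14557) = -1/14557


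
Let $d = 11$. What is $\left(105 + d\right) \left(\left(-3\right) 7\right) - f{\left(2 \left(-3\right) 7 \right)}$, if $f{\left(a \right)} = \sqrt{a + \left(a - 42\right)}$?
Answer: $-2436 - 3 i \sqrt{14} \approx -2436.0 - 11.225 i$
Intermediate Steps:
$f{\left(a \right)} = \sqrt{-42 + 2 a}$ ($f{\left(a \right)} = \sqrt{a + \left(-42 + a\right)} = \sqrt{-42 + 2 a}$)
$\left(105 + d\right) \left(\left(-3\right) 7\right) - f{\left(2 \left(-3\right) 7 \right)} = \left(105 + 11\right) \left(\left(-3\right) 7\right) - \sqrt{-42 + 2 \cdot 2 \left(-3\right) 7} = 116 \left(-21\right) - \sqrt{-42 + 2 \left(\left(-6\right) 7\right)} = -2436 - \sqrt{-42 + 2 \left(-42\right)} = -2436 - \sqrt{-42 - 84} = -2436 - \sqrt{-126} = -2436 - 3 i \sqrt{14}$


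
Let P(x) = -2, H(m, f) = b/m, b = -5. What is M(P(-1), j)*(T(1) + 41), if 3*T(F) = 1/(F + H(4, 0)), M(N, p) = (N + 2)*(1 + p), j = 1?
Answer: 0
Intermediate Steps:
H(m, f) = -5/m
M(N, p) = (1 + p)*(2 + N) (M(N, p) = (2 + N)*(1 + p) = (1 + p)*(2 + N))
T(F) = 1/(3*(-5/4 + F)) (T(F) = 1/(3*(F - 5/4)) = 1/(3*(-5/4 + F)))
M(P(-1), j)*(T(1) + 41) = (2 - 2 + 2*1 - 2*1)*(4/(3*(-5 + 4*1)) + 41) = (2 - 2 + 2 - 2)*(4/(3*(-5 + 4)) + 41) = 0*((4/3)/(-1) + 41) = 0*((4/3)*(-1) + 41) = 0*(-4/3 + 41) = 0*(119/3) = 0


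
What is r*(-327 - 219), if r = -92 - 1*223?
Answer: 171990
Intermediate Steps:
r = -315 (r = -92 - 223 = -315)
r*(-327 - 219) = -315*(-327 - 219) = -315*(-546) = 171990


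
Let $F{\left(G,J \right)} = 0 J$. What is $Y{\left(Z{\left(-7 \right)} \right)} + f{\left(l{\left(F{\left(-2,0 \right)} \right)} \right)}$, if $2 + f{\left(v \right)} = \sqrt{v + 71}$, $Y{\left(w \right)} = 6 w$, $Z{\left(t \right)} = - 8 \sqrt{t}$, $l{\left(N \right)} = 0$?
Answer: $-2 + \sqrt{71} - 48 i \sqrt{7} \approx 6.4261 - 127.0 i$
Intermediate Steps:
$F{\left(G,J \right)} = 0$
$f{\left(v \right)} = -2 + \sqrt{71 + v}$ ($f{\left(v \right)} = -2 + \sqrt{v + 71} = -2 + \sqrt{71 + v}$)
$Y{\left(Z{\left(-7 \right)} \right)} + f{\left(l{\left(F{\left(-2,0 \right)} \right)} \right)} = 6 \left(- 8 \sqrt{-7}\right) - \left(2 - \sqrt{71 + 0}\right) = 6 \left(- 8 i \sqrt{7}\right) - \left(2 - \sqrt{71}\right) = - 48 i \sqrt{7} - \left(2 - \sqrt{71}\right) = -2 + \sqrt{71} - 48 i \sqrt{7}$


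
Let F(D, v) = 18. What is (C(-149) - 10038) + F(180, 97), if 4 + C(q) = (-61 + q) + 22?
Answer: -10212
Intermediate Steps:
C(q) = -43 + q (C(q) = -4 + ((-61 + q) + 22) = -4 + (-39 + q) = -43 + q)
(C(-149) - 10038) + F(180, 97) = ((-43 - 149) - 10038) + 18 = (-192 - 10038) + 18 = -10230 + 18 = -10212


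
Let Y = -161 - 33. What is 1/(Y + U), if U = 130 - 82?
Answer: -1/146 ≈ -0.0068493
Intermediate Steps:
U = 48
Y = -194
1/(Y + U) = 1/(-194 + 48) = 1/(-146) = -1/146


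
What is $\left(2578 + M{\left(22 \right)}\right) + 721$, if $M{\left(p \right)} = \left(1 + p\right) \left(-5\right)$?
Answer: $3184$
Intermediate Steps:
$M{\left(p \right)} = -5 - 5 p$
$\left(2578 + M{\left(22 \right)}\right) + 721 = \left(2578 - 115\right) + 721 = 2463 + 721 = 3184$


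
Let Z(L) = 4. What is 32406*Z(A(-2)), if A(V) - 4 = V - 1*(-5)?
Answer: 129624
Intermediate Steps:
A(V) = 9 + V (A(V) = 4 + (V - 1*(-5)) = 4 + (V + 5) = 4 + (5 + V) = 9 + V)
32406*Z(A(-2)) = 32406*4 = 129624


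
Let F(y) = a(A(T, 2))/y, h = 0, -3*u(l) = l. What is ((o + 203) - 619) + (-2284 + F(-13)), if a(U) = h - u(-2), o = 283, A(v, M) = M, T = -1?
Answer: -94261/39 ≈ -2416.9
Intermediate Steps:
u(l) = -l/3
a(U) = -2/3 (a(U) = 0 - (-1)*(-2)/3 = 0 - 1*2/3 = 0 - 2/3 = -2/3)
F(y) = -2/(3*y)
((o + 203) - 619) + (-2284 + F(-13)) = ((283 + 203) - 619) + (-2284 - 2/3/(-13)) = (486 - 619) + (-2284 - 2/3*(-1/13)) = -133 + (-2284 + 2/39) = -133 - 89074/39 = -94261/39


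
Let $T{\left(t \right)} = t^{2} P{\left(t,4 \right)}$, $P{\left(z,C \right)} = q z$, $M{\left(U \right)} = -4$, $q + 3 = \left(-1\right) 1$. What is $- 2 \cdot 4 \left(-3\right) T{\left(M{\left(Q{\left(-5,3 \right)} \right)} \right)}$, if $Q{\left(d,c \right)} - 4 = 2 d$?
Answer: $6144$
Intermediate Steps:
$Q{\left(d,c \right)} = 4 + 2 d$
$q = -4$ ($q = -3 - 1 = -4$)
$P{\left(z,C \right)} = - 4 z$
$T{\left(t \right)} = - 4 t^{3}$ ($T{\left(t \right)} = t^{2} \left(- 4 t\right) = - 4 t^{3}$)
$- 2 \cdot 4 \left(-3\right) T{\left(M{\left(Q{\left(-5,3 \right)} \right)} \right)} = - 2 \cdot 4 \left(-3\right) \left(- 4 \left(-4\right)^{3}\right) = \left(-2\right) \left(-12\right) \left(\left(-4\right) \left(-64\right)\right) = 24 \cdot 256 = 6144$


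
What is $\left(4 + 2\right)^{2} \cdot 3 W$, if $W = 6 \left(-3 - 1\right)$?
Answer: $-2592$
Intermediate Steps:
$W = -24$ ($W = 6 \left(-3 - 1\right) = 6 \left(-4\right) = -24$)
$\left(4 + 2\right)^{2} \cdot 3 W = \left(4 + 2\right)^{2} \cdot 3 \left(-24\right) = 6^{2} \cdot 3 \left(-24\right) = 36 \cdot 3 \left(-24\right) = 108 \left(-24\right) = -2592$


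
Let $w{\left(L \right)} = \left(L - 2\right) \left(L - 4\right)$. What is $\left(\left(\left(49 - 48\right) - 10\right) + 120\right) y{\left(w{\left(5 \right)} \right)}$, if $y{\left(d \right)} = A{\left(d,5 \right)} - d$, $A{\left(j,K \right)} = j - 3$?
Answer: $-333$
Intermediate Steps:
$w{\left(L \right)} = \left(-4 + L\right) \left(-2 + L\right)$ ($w{\left(L \right)} = \left(-2 + L\right) \left(-4 + L\right) = \left(-4 + L\right) \left(-2 + L\right)$)
$A{\left(j,K \right)} = -3 + j$
$y{\left(d \right)} = -3$ ($y{\left(d \right)} = \left(-3 + d\right) - d = -3$)
$\left(\left(\left(49 - 48\right) - 10\right) + 120\right) y{\left(w{\left(5 \right)} \right)} = \left(\left(\left(49 - 48\right) - 10\right) + 120\right) \left(-3\right) = \left(\left(1 - 10\right) + 120\right) \left(-3\right) = \left(-9 + 120\right) \left(-3\right) = 111 \left(-3\right) = -333$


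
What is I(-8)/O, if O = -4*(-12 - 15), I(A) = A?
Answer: -2/27 ≈ -0.074074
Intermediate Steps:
O = 108 (O = -4*(-27) = 108)
I(-8)/O = -8/108 = -8*1/108 = -2/27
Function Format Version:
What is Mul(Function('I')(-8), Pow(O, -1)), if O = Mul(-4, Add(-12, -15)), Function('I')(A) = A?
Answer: Rational(-2, 27) ≈ -0.074074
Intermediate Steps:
O = 108 (O = Mul(-4, -27) = 108)
Mul(Function('I')(-8), Pow(O, -1)) = Mul(-8, Pow(108, -1)) = Mul(-8, Rational(1, 108)) = Rational(-2, 27)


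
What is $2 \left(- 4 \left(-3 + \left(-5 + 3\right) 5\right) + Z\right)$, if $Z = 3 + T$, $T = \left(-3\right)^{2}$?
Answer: $128$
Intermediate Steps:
$T = 9$
$Z = 12$ ($Z = 3 + 9 = 12$)
$2 \left(- 4 \left(-3 + \left(-5 + 3\right) 5\right) + Z\right) = 2 \left(- 4 \left(-3 + \left(-5 + 3\right) 5\right) + 12\right) = 2 \left(- 4 \left(-3 - 10\right) + 12\right) = 2 \left(\left(-4\right) \left(-13\right) + 12\right) = 2 \left(52 + 12\right) = 2 \cdot 64 = 128$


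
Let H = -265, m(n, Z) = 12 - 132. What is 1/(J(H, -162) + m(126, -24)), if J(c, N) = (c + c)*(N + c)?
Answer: 1/226190 ≈ 4.4211e-6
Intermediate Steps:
m(n, Z) = -120
J(c, N) = 2*c*(N + c) (J(c, N) = (2*c)*(N + c) = 2*c*(N + c))
1/(J(H, -162) + m(126, -24)) = 1/(2*(-265)*(-162 - 265) - 120) = 1/(2*(-265)*(-427) - 120) = 1/(226310 - 120) = 1/226190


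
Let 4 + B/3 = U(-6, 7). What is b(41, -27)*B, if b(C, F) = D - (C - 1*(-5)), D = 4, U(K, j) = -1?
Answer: 630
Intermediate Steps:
b(C, F) = -1 - C (b(C, F) = 4 - (C - 1*(-5)) = 4 - (C + 5) = 4 - (5 + C) = 4 + (-5 - C) = -1 - C)
B = -15 (B = -12 + 3*(-1) = -12 - 3 = -15)
b(41, -27)*B = (-1 - 1*41)*(-15) = (-1 - 41)*(-15) = -42*(-15) = 630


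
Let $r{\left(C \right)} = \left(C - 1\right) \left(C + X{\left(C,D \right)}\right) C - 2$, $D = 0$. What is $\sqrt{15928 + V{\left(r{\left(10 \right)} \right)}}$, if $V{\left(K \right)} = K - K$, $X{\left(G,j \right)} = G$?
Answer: $2 \sqrt{3982} \approx 126.21$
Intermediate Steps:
$r{\left(C \right)} = -2 + 2 C^{2} \left(-1 + C\right)$ ($r{\left(C \right)} = \left(C - 1\right) \left(C + C\right) C - 2 = \left(-1 + C\right) 2 C C - 2 = 2 C \left(-1 + C\right) C - 2 = 2 C^{2} \left(-1 + C\right) - 2 = -2 + 2 C^{2} \left(-1 + C\right)$)
$V{\left(K \right)} = 0$
$\sqrt{15928 + V{\left(r{\left(10 \right)} \right)}} = \sqrt{15928 + 0} = \sqrt{15928} = 2 \sqrt{3982}$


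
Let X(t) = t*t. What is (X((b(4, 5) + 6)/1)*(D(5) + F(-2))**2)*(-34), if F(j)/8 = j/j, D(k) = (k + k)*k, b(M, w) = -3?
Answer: -1029384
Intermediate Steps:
D(k) = 2*k**2 (D(k) = (2*k)*k = 2*k**2)
X(t) = t**2
F(j) = 8 (F(j) = 8*(j/j) = 8*1 = 8)
(X((b(4, 5) + 6)/1)*(D(5) + F(-2))**2)*(-34) = (((-3 + 6)/1)**2*(2*5**2 + 8)**2)*(-34) = ((3*1)**2*(2*25 + 8)**2)*(-34) = (3**2*(50 + 8)**2)*(-34) = (9*58**2)*(-34) = (9*3364)*(-34) = 30276*(-34) = -1029384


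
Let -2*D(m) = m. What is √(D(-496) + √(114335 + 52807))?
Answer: √(248 + √167142) ≈ 25.629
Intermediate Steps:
D(m) = -m/2
√(D(-496) + √(114335 + 52807)) = √(-½*(-496) + √(114335 + 52807)) = √(248 + √167142)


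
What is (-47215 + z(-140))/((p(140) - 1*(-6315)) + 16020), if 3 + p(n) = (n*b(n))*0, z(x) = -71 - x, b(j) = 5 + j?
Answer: -23573/11166 ≈ -2.1111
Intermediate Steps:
p(n) = -3 (p(n) = -3 + (n*(5 + n))*0 = -3 + 0 = -3)
(-47215 + z(-140))/((p(140) - 1*(-6315)) + 16020) = (-47215 + (-71 - 1*(-140)))/((-3 - 1*(-6315)) + 16020) = (-47215 + (-71 + 140))/((-3 + 6315) + 16020) = (-47215 + 69)/(6312 + 16020) = -47146/22332 = -47146*1/22332 = -23573/11166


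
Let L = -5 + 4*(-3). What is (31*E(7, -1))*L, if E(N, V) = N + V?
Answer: -3162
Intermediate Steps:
L = -17 (L = -5 - 12 = -17)
(31*E(7, -1))*L = (31*(7 - 1))*(-17) = (31*6)*(-17) = 186*(-17) = -3162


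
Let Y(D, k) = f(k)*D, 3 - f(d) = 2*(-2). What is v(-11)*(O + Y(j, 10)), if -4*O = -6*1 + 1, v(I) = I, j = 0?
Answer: -55/4 ≈ -13.750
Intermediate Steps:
f(d) = 7 (f(d) = 3 - 2*(-2) = 3 - 1*(-4) = 3 + 4 = 7)
O = 5/4 (O = -(-6*1 + 1)/4 = -(-6 + 1)/4 = -1/4*(-5) = 5/4 ≈ 1.2500)
Y(D, k) = 7*D
v(-11)*(O + Y(j, 10)) = -11*(5/4 + 7*0) = -11*(5/4 + 0) = -11*5/4 = -55/4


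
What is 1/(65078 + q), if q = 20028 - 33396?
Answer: 1/51710 ≈ 1.9339e-5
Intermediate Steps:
q = -13368
1/(65078 + q) = 1/(65078 - 13368) = 1/51710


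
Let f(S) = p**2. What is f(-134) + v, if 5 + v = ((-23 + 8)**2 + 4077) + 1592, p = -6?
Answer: 5925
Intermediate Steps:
v = 5889 (v = -5 + (((-23 + 8)**2 + 4077) + 1592) = -5 + (((-15)**2 + 4077) + 1592) = -5 + ((225 + 4077) + 1592) = -5 + (4302 + 1592) = -5 + 5894 = 5889)
f(S) = 36 (f(S) = (-6)**2 = 36)
f(-134) + v = 36 + 5889 = 5925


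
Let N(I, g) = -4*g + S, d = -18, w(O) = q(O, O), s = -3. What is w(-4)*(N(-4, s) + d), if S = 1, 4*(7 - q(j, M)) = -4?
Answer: -40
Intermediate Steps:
q(j, M) = 8 (q(j, M) = 7 - 1/4*(-4) = 7 + 1 = 8)
w(O) = 8
N(I, g) = 1 - 4*g (N(I, g) = -4*g + 1 = 1 - 4*g)
w(-4)*(N(-4, s) + d) = 8*((1 - 4*(-3)) - 18) = 8*((1 + 12) - 18) = 8*(13 - 18) = 8*(-5) = -40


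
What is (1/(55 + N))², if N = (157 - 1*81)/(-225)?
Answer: 50625/151265401 ≈ 0.00033468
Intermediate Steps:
N = -76/225 (N = (157 - 81)*(-1/225) = 76*(-1/225) = -76/225 ≈ -0.33778)
(1/(55 + N))² = (1/(55 - 76/225))² = (1/(12299/225))² = (225/12299)² = 50625/151265401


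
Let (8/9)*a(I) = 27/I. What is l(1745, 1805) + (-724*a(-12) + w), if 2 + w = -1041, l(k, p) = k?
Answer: 20277/8 ≈ 2534.6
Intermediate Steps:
a(I) = 243/(8*I) (a(I) = 9*(27/I)/8 = 243/(8*I))
w = -1043 (w = -2 - 1041 = -1043)
l(1745, 1805) + (-724*a(-12) + w) = 1745 + (-43983/(2*(-12)) - 1043) = 1745 + (-43983*(-1)/(2*12) - 1043) = 1745 + (-724*(-81/32) - 1043) = 1745 + (14661/8 - 1043) = 1745 + 6317/8 = 20277/8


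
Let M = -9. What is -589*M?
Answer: 5301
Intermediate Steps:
-589*M = -589*(-9) = 5301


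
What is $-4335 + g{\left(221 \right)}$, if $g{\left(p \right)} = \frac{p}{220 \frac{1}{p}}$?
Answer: $- \frac{904859}{220} \approx -4113.0$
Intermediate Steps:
$g{\left(p \right)} = \frac{p^{2}}{220}$ ($g{\left(p \right)} = p \frac{p}{220} = \frac{p^{2}}{220}$)
$-4335 + g{\left(221 \right)} = -4335 + \frac{221^{2}}{220} = -4335 + \frac{1}{220} \cdot 48841 = -4335 + \frac{48841}{220} = - \frac{904859}{220}$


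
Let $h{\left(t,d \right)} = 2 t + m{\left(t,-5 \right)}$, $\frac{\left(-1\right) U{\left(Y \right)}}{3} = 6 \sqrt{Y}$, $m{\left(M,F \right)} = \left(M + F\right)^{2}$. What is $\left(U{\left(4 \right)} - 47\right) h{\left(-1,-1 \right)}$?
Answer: $-2822$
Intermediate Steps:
$m{\left(M,F \right)} = \left(F + M\right)^{2}$
$U{\left(Y \right)} = - 18 \sqrt{Y}$ ($U{\left(Y \right)} = - 3 \cdot 6 \sqrt{Y} = - 18 \sqrt{Y}$)
$h{\left(t,d \right)} = \left(-5 + t\right)^{2} + 2 t$ ($h{\left(t,d \right)} = 2 t + \left(-5 + t\right)^{2} = \left(-5 + t\right)^{2} + 2 t$)
$\left(U{\left(4 \right)} - 47\right) h{\left(-1,-1 \right)} = \left(- 18 \sqrt{4} - 47\right) \left(\left(-5 - 1\right)^{2} + 2 \left(-1\right)\right) = \left(\left(-18\right) 2 - 47\right) \left(\left(-6\right)^{2} - 2\right) = \left(-36 - 47\right) \left(36 - 2\right) = \left(-83\right) 34 = -2822$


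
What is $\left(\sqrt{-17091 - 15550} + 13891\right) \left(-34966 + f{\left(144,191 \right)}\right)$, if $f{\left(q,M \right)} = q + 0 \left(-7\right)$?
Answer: $-483712402 - 34822 i \sqrt{32641} \approx -4.8371 \cdot 10^{8} - 6.2912 \cdot 10^{6} i$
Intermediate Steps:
$f{\left(q,M \right)} = q$ ($f{\left(q,M \right)} = q + 0 = q$)
$\left(\sqrt{-17091 - 15550} + 13891\right) \left(-34966 + f{\left(144,191 \right)}\right) = \left(\sqrt{-17091 - 15550} + 13891\right) \left(-34966 + 144\right) = \left(\sqrt{-32641} + 13891\right) \left(-34822\right) = \left(i \sqrt{32641} + 13891\right) \left(-34822\right) = \left(13891 + i \sqrt{32641}\right) \left(-34822\right) = -483712402 - 34822 i \sqrt{32641}$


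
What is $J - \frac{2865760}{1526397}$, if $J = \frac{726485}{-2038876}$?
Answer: $- \frac{6951833810305}{3112134209772} \approx -2.2338$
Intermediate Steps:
$J = - \frac{726485}{2038876}$ ($J = 726485 \left(- \frac{1}{2038876}\right) = - \frac{726485}{2038876} \approx -0.35632$)
$J - \frac{2865760}{1526397} = - \frac{726485}{2038876} - \frac{2865760}{1526397} = - \frac{6951833810305}{3112134209772}$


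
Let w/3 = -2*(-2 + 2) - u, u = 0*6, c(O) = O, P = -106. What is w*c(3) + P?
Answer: -106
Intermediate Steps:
u = 0
w = 0 (w = 3*(-2*(-2 + 2) - 1*0) = 3*(-2*0 + 0) = 3*(0 + 0) = 3*0 = 0)
w*c(3) + P = 0*3 - 106 = 0 - 106 = -106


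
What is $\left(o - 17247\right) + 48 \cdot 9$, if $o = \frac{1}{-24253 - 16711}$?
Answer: $- \frac{688809661}{40964} \approx -16815.0$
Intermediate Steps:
$o = - \frac{1}{40964}$ ($o = \frac{1}{-40964} = - \frac{1}{40964} \approx -2.4412 \cdot 10^{-5}$)
$\left(o - 17247\right) + 48 \cdot 9 = \left(- \frac{1}{40964} - 17247\right) + 48 \cdot 9 = - \frac{706506109}{40964} + 432 = - \frac{688809661}{40964}$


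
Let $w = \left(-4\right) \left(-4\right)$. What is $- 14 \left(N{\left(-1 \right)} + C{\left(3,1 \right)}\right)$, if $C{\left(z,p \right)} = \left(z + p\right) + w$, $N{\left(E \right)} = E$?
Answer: $-266$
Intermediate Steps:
$w = 16$
$C{\left(z,p \right)} = 16 + p + z$ ($C{\left(z,p \right)} = \left(z + p\right) + 16 = \left(p + z\right) + 16 = 16 + p + z$)
$- 14 \left(N{\left(-1 \right)} + C{\left(3,1 \right)}\right) = - 14 \left(-1 + \left(16 + 1 + 3\right)\right) = - 14 \left(-1 + 20\right) = \left(-14\right) 19 = -266$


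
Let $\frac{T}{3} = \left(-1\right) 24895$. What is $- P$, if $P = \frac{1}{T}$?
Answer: $\frac{1}{74685} \approx 1.339 \cdot 10^{-5}$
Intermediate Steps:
$T = -74685$ ($T = 3 \left(\left(-1\right) 24895\right) = 3 \left(-24895\right) = -74685$)
$P = - \frac{1}{74685}$ ($P = \frac{1}{-74685} = - \frac{1}{74685} \approx -1.339 \cdot 10^{-5}$)
$- P = \left(-1\right) \left(- \frac{1}{74685}\right) = \frac{1}{74685}$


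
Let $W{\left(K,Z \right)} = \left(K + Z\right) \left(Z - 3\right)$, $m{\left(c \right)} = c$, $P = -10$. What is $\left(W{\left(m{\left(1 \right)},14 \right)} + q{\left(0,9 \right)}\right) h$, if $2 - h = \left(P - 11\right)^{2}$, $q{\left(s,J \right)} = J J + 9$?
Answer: $-111945$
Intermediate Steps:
$W{\left(K,Z \right)} = \left(-3 + Z\right) \left(K + Z\right)$ ($W{\left(K,Z \right)} = \left(K + Z\right) \left(-3 + Z\right) = \left(-3 + Z\right) \left(K + Z\right)$)
$q{\left(s,J \right)} = 9 + J^{2}$ ($q{\left(s,J \right)} = J^{2} + 9 = 9 + J^{2}$)
$h = -439$ ($h = 2 - \left(-10 - 11\right)^{2} = 2 - \left(-21\right)^{2} = 2 - 441 = -439$)
$\left(W{\left(m{\left(1 \right)},14 \right)} + q{\left(0,9 \right)}\right) h = \left(\left(14^{2} - 3 - 42 + 1 \cdot 14\right) + \left(9 + 9^{2}\right)\right) \left(-439\right) = \left(\left(196 - 3 - 42 + 14\right) + \left(9 + 81\right)\right) \left(-439\right) = \left(165 + 90\right) \left(-439\right) = 255 \left(-439\right) = -111945$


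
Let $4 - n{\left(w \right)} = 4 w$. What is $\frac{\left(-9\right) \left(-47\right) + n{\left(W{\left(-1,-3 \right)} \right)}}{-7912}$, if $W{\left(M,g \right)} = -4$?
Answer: $- \frac{443}{7912} \approx -0.055991$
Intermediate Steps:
$n{\left(w \right)} = 4 - 4 w$
$\frac{\left(-9\right) \left(-47\right) + n{\left(W{\left(-1,-3 \right)} \right)}}{-7912} = \frac{\left(-9\right) \left(-47\right) + \left(4 - -16\right)}{-7912} = \left(423 + \left(4 + 16\right)\right) \left(- \frac{1}{7912}\right) = \left(423 + 20\right) \left(- \frac{1}{7912}\right) = 443 \left(- \frac{1}{7912}\right) = - \frac{443}{7912}$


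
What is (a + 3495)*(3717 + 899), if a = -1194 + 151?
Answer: 11318432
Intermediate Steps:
a = -1043
(a + 3495)*(3717 + 899) = (-1043 + 3495)*(3717 + 899) = 2452*4616 = 11318432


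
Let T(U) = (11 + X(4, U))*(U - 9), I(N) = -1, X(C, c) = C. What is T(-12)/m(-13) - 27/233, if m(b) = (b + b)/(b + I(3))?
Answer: -514116/3029 ≈ -169.73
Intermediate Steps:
m(b) = 2*b/(-1 + b) (m(b) = (b + b)/(b - 1) = (2*b)/(-1 + b) = 2*b/(-1 + b))
T(U) = -135 + 15*U (T(U) = (11 + 4)*(U - 9) = 15*(-9 + U) = -135 + 15*U)
T(-12)/m(-13) - 27/233 = (-135 + 15*(-12))/((2*(-13)/(-1 - 13))) - 27/233 = (-135 - 180)/((2*(-13)/(-14))) - 27*1/233 = -315/(2*(-13)*(-1/14)) - 27/233 = -315/13/7 - 27/233 = -315*7/13 - 27/233 = -2205/13 - 27/233 = -514116/3029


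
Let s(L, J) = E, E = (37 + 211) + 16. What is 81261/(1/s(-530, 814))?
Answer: 21452904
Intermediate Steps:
E = 264 (E = 248 + 16 = 264)
s(L, J) = 264
81261/(1/s(-530, 814)) = 81261/(1/264) = 81261*264 = 21452904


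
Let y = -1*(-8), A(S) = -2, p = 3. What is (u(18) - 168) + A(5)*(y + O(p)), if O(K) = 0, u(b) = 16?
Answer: -168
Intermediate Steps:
y = 8
(u(18) - 168) + A(5)*(y + O(p)) = (16 - 168) - 2*(8 + 0) = -152 - 2*8 = -152 - 16 = -168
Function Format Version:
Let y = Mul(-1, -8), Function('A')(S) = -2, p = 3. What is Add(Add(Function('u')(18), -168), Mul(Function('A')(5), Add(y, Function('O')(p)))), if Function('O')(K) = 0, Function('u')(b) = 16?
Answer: -168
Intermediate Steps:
y = 8
Add(Add(Function('u')(18), -168), Mul(Function('A')(5), Add(y, Function('O')(p)))) = Add(Add(16, -168), Mul(-2, Add(8, 0))) = Add(-152, Mul(-2, 8)) = Add(-152, -16) = -168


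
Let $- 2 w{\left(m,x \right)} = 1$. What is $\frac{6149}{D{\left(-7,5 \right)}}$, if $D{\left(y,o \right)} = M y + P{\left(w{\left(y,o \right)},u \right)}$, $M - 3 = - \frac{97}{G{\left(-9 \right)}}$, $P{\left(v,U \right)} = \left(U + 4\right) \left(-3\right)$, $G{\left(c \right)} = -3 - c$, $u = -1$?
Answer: $\frac{36894}{499} \approx 73.936$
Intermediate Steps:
$w{\left(m,x \right)} = - \frac{1}{2}$ ($w{\left(m,x \right)} = \left(- \frac{1}{2}\right) 1 = - \frac{1}{2}$)
$P{\left(v,U \right)} = -12 - 3 U$ ($P{\left(v,U \right)} = \left(4 + U\right) \left(-3\right) = -12 - 3 U$)
$M = - \frac{79}{6}$ ($M = 3 - \frac{97}{-3 - -9} = 3 - \frac{97}{-3 + 9} = 3 - \frac{97}{6} = - \frac{79}{6} \approx -13.167$)
$D{\left(y,o \right)} = -9 - \frac{79 y}{6}$ ($D{\left(y,o \right)} = - \frac{79 y}{6} - 9 = -9 - \frac{79 y}{6}$)
$\frac{6149}{D{\left(-7,5 \right)}} = \frac{6149}{-9 - - \frac{553}{6}} = \frac{6149}{-9 + \frac{553}{6}} = \frac{6149}{\frac{499}{6}} = 6149 \cdot \frac{6}{499} = \frac{36894}{499}$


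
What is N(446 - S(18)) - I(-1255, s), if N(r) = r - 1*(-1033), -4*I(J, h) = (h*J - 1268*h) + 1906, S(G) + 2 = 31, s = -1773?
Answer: 4480985/4 ≈ 1.1202e+6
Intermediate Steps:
S(G) = 29 (S(G) = -2 + 31 = 29)
I(J, h) = -953/2 + 317*h - J*h/4 (I(J, h) = -((h*J - 1268*h) + 1906)/4 = -((J*h - 1268*h) + 1906)/4 = -((-1268*h + J*h) + 1906)/4 = -(1906 - 1268*h + J*h)/4 = -953/2 + 317*h - J*h/4)
N(r) = 1033 + r (N(r) = r + 1033 = 1033 + r)
N(446 - S(18)) - I(-1255, s) = (1033 + (446 - 1*29)) - (-953/2 + 317*(-1773) - ¼*(-1255)*(-1773)) = (1033 + (446 - 29)) - (-953/2 - 562041 - 2225115/4) = (1033 + 417) - 1*(-4475185/4) = 1450 + 4475185/4 = 4480985/4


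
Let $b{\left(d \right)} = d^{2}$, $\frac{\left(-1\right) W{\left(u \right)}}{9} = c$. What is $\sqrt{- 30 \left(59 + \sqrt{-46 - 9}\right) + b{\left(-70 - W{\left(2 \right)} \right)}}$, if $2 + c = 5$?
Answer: $\sqrt{79 - 30 i \sqrt{55}} \approx 12.552 - 8.8627 i$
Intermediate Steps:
$c = 3$ ($c = -2 + 5 = 3$)
$W{\left(u \right)} = -27$ ($W{\left(u \right)} = \left(-9\right) 3 = -27$)
$\sqrt{- 30 \left(59 + \sqrt{-46 - 9}\right) + b{\left(-70 - W{\left(2 \right)} \right)}} = \sqrt{- 30 \left(59 + \sqrt{-46 - 9}\right) + \left(-70 - -27\right)^{2}} = \sqrt{- 30 \left(59 + \sqrt{-55}\right) + \left(-70 + 27\right)^{2}} = \sqrt{- 30 \left(59 + i \sqrt{55}\right) + \left(-43\right)^{2}} = \sqrt{\left(-1770 - 30 i \sqrt{55}\right) + 1849} = \sqrt{79 - 30 i \sqrt{55}}$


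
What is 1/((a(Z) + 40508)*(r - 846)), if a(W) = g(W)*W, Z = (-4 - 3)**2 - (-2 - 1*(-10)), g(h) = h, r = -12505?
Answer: -1/563265339 ≈ -1.7754e-9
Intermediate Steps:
Z = 41 (Z = (-7)**2 - (-2 + 10) = 49 - 1*8 = 49 - 8 = 41)
a(W) = W**2 (a(W) = W*W = W**2)
1/((a(Z) + 40508)*(r - 846)) = 1/((41**2 + 40508)*(-12505 - 846)) = 1/((1681 + 40508)*(-13351)) = 1/(42189*(-13351)) = 1/(-563265339) = -1/563265339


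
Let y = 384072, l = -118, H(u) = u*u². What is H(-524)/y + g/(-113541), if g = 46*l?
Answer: -680581136332/1816996623 ≈ -374.56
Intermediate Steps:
H(u) = u³
g = -5428 (g = 46*(-118) = -5428)
H(-524)/y + g/(-113541) = (-524)³/384072 - 5428/(-113541) = -143877824*1/384072 - 5428*(-1/113541) = -17984728/48009 + 5428/113541 = -680581136332/1816996623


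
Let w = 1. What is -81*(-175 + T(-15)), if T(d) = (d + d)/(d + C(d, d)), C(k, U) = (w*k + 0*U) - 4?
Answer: 239760/17 ≈ 14104.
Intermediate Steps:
C(k, U) = -4 + k (C(k, U) = (1*k + 0*U) - 4 = (k + 0) - 4 = k - 4 = -4 + k)
T(d) = 2*d/(-4 + 2*d) (T(d) = (d + d)/(d + (-4 + d)) = (2*d)/(-4 + 2*d) = 2*d/(-4 + 2*d))
-81*(-175 + T(-15)) = -81*(-175 - 15/(-2 - 15)) = -81*(-175 - 15/(-17)) = -81*(-175 - 15*(-1/17)) = -81*(-175 + 15/17) = -81*(-2960/17) = 239760/17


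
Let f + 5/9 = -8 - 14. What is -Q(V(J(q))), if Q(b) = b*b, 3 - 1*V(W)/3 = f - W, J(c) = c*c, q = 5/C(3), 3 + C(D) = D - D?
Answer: -7225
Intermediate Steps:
C(D) = -3 (C(D) = -3 + (D - D) = -3 + 0 = -3)
f = -203/9 (f = -5/9 + (-8 - 14) = -5/9 - 22 = -203/9 ≈ -22.556)
q = -5/3 (q = 5/(-3) = 5*(-1/3) = -5/3 ≈ -1.6667)
J(c) = c**2
V(W) = 230/3 + 3*W (V(W) = 9 - 3*(-203/9 - W) = 9 + (203/3 + 3*W) = 230/3 + 3*W)
Q(b) = b**2
-Q(V(J(q))) = -(230/3 + 3*(-5/3)**2)**2 = -(230/3 + 3*(25/9))**2 = -(230/3 + 25/3)**2 = -1*85**2 = -1*7225 = -7225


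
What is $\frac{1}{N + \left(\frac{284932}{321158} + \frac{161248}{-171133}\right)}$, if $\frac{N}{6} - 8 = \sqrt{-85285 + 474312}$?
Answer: $- \frac{18103311609955917185027}{5287203002429288834371827172} + \frac{2265511547636043372147 \sqrt{389027}}{5287203002429288834371827172} \approx 0.00026383$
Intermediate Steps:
$N = 48 + 6 \sqrt{389027}$ ($N = 48 + 6 \sqrt{-85285 + 474312} = 48 + 6 \sqrt{389027} \approx 3790.3$)
$\frac{1}{N + \left(\frac{284932}{321158} + \frac{161248}{-171133}\right)} = \frac{1}{\left(48 + 6 \sqrt{389027}\right) + \left(\frac{284932}{321158} + \frac{161248}{-171133}\right)} = \frac{1}{\left(48 + 6 \sqrt{389027}\right) + \left(284932 \cdot \frac{1}{321158} + 161248 \left(- \frac{1}{171133}\right)\right)} = \frac{1}{\left(48 + 6 \sqrt{389027}\right) + \left(\frac{142466}{160579} - \frac{161248}{171133}\right)} = \frac{1}{\left(48 + 6 \sqrt{389027}\right) - \frac{1512408614}{27480366007}} = \frac{1}{\frac{1317545159722}{27480366007} + 6 \sqrt{389027}}$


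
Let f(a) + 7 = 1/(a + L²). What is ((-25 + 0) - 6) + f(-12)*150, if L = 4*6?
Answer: -101589/94 ≈ -1080.7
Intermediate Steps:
L = 24
f(a) = -7 + 1/(576 + a) (f(a) = -7 + 1/(a + 24²) = -7 + 1/(a + 576) = -7 + 1/(576 + a))
((-25 + 0) - 6) + f(-12)*150 = ((-25 + 0) - 6) + ((-4031 - 7*(-12))/(576 - 12))*150 = (-25 - 6) + ((-4031 + 84)/564)*150 = -31 + ((1/564)*(-3947))*150 = -31 - 3947/564*150 = -31 - 98675/94 = -101589/94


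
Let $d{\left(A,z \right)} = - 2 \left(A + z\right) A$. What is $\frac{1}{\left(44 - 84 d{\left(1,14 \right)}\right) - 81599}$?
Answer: $- \frac{1}{79035} \approx -1.2653 \cdot 10^{-5}$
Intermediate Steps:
$d{\left(A,z \right)} = A \left(- 2 A - 2 z\right)$ ($d{\left(A,z \right)} = \left(- 2 A - 2 z\right) A = A \left(- 2 A - 2 z\right)$)
$\frac{1}{\left(44 - 84 d{\left(1,14 \right)}\right) - 81599} = \frac{1}{\left(44 - 84 \left(\left(-2\right) 1 \left(1 + 14\right)\right)\right) - 81599} = \frac{1}{\left(44 - 84 \left(\left(-2\right) 1 \cdot 15\right)\right) - 81599} = \frac{1}{\left(44 - -2520\right) - 81599} = \frac{1}{\left(44 + 2520\right) - 81599} = \frac{1}{2564 - 81599} = \frac{1}{-79035} = - \frac{1}{79035}$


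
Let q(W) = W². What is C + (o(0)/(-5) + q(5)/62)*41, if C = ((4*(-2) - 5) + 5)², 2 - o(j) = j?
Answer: 19881/310 ≈ 64.132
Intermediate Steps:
o(j) = 2 - j
C = 64 (C = ((-8 - 5) + 5)² = (-13 + 5)² = (-8)² = 64)
C + (o(0)/(-5) + q(5)/62)*41 = 64 + ((2 - 1*0)/(-5) + 5²/62)*41 = 64 + ((2 + 0)*(-⅕) + 25*(1/62))*41 = 64 + (2*(-⅕) + 25/62)*41 = 64 + (-⅖ + 25/62)*41 = 64 + (1/310)*41 = 64 + 41/310 = 19881/310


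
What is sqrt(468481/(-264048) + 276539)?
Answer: sqrt(1205034230255673)/66012 ≈ 525.87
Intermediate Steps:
sqrt(468481/(-264048) + 276539) = sqrt(468481*(-1/264048) + 276539) = sqrt(-468481/264048 + 276539) = sqrt(73019101391/264048) = sqrt(1205034230255673)/66012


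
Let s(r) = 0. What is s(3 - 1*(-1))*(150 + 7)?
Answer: 0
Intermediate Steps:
s(3 - 1*(-1))*(150 + 7) = 0*(150 + 7) = 0*157 = 0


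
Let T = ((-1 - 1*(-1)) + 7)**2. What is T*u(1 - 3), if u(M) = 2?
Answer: 98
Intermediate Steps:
T = 49 (T = ((-1 + 1) + 7)**2 = (0 + 7)**2 = 7**2 = 49)
T*u(1 - 3) = 49*2 = 98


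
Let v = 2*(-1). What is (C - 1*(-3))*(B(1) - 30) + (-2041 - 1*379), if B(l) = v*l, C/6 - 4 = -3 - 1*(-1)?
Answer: -2900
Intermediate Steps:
C = 12 (C = 24 + 6*(-3 - 1*(-1)) = 24 + 6*(-3 + 1) = 24 + 6*(-2) = 24 - 12 = 12)
v = -2
B(l) = -2*l
(C - 1*(-3))*(B(1) - 30) + (-2041 - 1*379) = (12 - 1*(-3))*(-2*1 - 30) + (-2041 - 1*379) = (12 + 3)*(-2 - 30) + (-2041 - 379) = 15*(-32) - 2420 = -480 - 2420 = -2900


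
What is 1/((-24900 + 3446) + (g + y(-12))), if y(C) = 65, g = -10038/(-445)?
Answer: -445/9508067 ≈ -4.6802e-5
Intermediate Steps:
g = 10038/445 (g = -10038*(-1/445) = 10038/445 ≈ 22.557)
1/((-24900 + 3446) + (g + y(-12))) = 1/((-24900 + 3446) + (10038/445 + 65)) = 1/(-21454 + 38963/445) = 1/(-9508067/445) = -445/9508067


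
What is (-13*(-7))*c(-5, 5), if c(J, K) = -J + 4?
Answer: 819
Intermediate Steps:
c(J, K) = 4 - J
(-13*(-7))*c(-5, 5) = (-13*(-7))*(4 - 1*(-5)) = 91*(4 + 5) = 91*9 = 819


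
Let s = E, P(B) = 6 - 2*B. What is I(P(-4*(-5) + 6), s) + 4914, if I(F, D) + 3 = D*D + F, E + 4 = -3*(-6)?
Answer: 5061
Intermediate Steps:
E = 14 (E = -4 - 3*(-6) = -4 + 18 = 14)
s = 14
I(F, D) = -3 + F + D² (I(F, D) = -3 + (D*D + F) = -3 + (D² + F) = -3 + (F + D²) = -3 + F + D²)
I(P(-4*(-5) + 6), s) + 4914 = (-3 + (6 - 2*(-4*(-5) + 6)) + 14²) + 4914 = (-3 + (6 - 2*(20 + 6)) + 196) + 4914 = (-3 + (6 - 2*26) + 196) + 4914 = (-3 + (6 - 52) + 196) + 4914 = (-3 - 46 + 196) + 4914 = 147 + 4914 = 5061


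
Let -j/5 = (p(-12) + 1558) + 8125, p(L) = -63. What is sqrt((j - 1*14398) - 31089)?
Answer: I*sqrt(93587) ≈ 305.92*I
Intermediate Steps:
j = -48100 (j = -5*((-63 + 1558) + 8125) = -5*(1495 + 8125) = -5*9620 = -48100)
sqrt((j - 1*14398) - 31089) = sqrt((-48100 - 1*14398) - 31089) = sqrt((-48100 - 14398) - 31089) = sqrt(-62498 - 31089) = sqrt(-93587) = I*sqrt(93587)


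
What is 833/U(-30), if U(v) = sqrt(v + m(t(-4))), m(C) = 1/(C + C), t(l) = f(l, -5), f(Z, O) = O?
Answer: -119*I*sqrt(3010)/43 ≈ -151.83*I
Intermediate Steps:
t(l) = -5
m(C) = 1/(2*C)
U(v) = sqrt(-1/10 + v) (U(v) = sqrt(v + (1/2)/(-5)) = sqrt(v + (1/2)*(-1/5)) = sqrt(v - 1/10) = sqrt(-1/10 + v))
833/U(-30) = 833/((sqrt(-10 + 100*(-30))/10)) = 833/((sqrt(-10 - 3000)/10)) = 833/((sqrt(-3010)/10)) = 833/(((I*sqrt(3010))/10)) = 833/((I*sqrt(3010)/10)) = 833*(-I*sqrt(3010)/301) = -119*I*sqrt(3010)/43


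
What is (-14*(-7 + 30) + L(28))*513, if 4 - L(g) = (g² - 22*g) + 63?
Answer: -281637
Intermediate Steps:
L(g) = -59 - g² + 22*g (L(g) = 4 - ((g² - 22*g) + 63) = 4 - (63 + g² - 22*g) = 4 + (-63 - g² + 22*g) = -59 - g² + 22*g)
(-14*(-7 + 30) + L(28))*513 = (-14*(-7 + 30) + (-59 - 1*28² + 22*28))*513 = (-14*23 + (-59 - 1*784 + 616))*513 = (-322 + (-59 - 784 + 616))*513 = (-322 - 227)*513 = -549*513 = -281637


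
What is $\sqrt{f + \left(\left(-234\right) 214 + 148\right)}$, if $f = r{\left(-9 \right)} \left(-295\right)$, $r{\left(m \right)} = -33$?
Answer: $i \sqrt{40193} \approx 200.48 i$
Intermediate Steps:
$f = 9735$ ($f = \left(-33\right) \left(-295\right) = 9735$)
$\sqrt{f + \left(\left(-234\right) 214 + 148\right)} = \sqrt{9735 + \left(\left(-234\right) 214 + 148\right)} = \sqrt{9735 + \left(-50076 + 148\right)} = \sqrt{9735 - 49928} = \sqrt{-40193} = i \sqrt{40193}$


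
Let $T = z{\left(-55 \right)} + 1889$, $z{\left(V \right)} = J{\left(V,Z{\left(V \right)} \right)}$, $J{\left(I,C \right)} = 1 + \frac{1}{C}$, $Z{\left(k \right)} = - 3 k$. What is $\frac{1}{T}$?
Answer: $\frac{165}{311851} \approx 0.0005291$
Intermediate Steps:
$z{\left(V \right)} = - \frac{1 - 3 V}{3 V}$ ($z{\left(V \right)} = \frac{1 - 3 V}{\left(-3\right) V} = - \frac{1}{3 V} \left(1 - 3 V\right) = - \frac{1 - 3 V}{3 V}$)
$T = \frac{311851}{165}$ ($T = \frac{- \frac{1}{3} - 55}{-55} + 1889 = \left(- \frac{1}{55}\right) \left(- \frac{166}{3}\right) + 1889 = \frac{166}{165} + 1889 = \frac{311851}{165} \approx 1890.0$)
$\frac{1}{T} = \frac{1}{\frac{311851}{165}} = \frac{165}{311851}$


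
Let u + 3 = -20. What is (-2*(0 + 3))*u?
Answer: 138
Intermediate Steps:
u = -23 (u = -3 - 20 = -23)
(-2*(0 + 3))*u = -2*(0 + 3)*(-23) = -2*3*(-23) = -6*(-23) = 138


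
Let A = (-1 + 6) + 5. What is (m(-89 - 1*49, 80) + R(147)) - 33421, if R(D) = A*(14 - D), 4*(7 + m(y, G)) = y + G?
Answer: -69545/2 ≈ -34773.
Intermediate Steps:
A = 10 (A = 5 + 5 = 10)
m(y, G) = -7 + G/4 + y/4 (m(y, G) = -7 + (y + G)/4 = -7 + (G + y)/4 = -7 + (G/4 + y/4) = -7 + G/4 + y/4)
R(D) = 140 - 10*D (R(D) = 10*(14 - D) = 140 - 10*D)
(m(-89 - 1*49, 80) + R(147)) - 33421 = ((-7 + (¼)*80 + (-89 - 1*49)/4) + (140 - 10*147)) - 33421 = ((-7 + 20 + (-89 - 49)/4) + (140 - 1470)) - 33421 = ((-7 + 20 + (¼)*(-138)) - 1330) - 33421 = ((-7 + 20 - 69/2) - 1330) - 33421 = (-43/2 - 1330) - 33421 = -2703/2 - 33421 = -69545/2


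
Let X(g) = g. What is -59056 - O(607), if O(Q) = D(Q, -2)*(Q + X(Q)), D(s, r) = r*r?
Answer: -63912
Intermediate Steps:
D(s, r) = r**2
O(Q) = 8*Q (O(Q) = (-2)**2*(Q + Q) = 4*(2*Q) = 8*Q)
-59056 - O(607) = -59056 - 8*607 = -59056 - 1*4856 = -59056 - 4856 = -63912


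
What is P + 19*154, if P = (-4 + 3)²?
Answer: 2927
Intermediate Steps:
P = 1 (P = (-1)² = 1)
P + 19*154 = 1 + 19*154 = 1 + 2926 = 2927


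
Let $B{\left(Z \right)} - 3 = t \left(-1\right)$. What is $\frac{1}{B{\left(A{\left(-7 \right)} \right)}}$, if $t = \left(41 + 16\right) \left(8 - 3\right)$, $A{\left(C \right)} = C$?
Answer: $- \frac{1}{282} \approx -0.0035461$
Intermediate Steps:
$t = 285$ ($t = 57 \cdot 5 = 285$)
$B{\left(Z \right)} = -282$ ($B{\left(Z \right)} = 3 + 285 \left(-1\right) = 3 - 285 = -282$)
$\frac{1}{B{\left(A{\left(-7 \right)} \right)}} = \frac{1}{-282} = - \frac{1}{282}$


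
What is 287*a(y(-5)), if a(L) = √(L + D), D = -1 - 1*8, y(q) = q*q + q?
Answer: 287*√11 ≈ 951.87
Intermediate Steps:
y(q) = q + q² (y(q) = q² + q = q + q²)
D = -9 (D = -1 - 8 = -9)
a(L) = √(-9 + L) (a(L) = √(L - 9) = √(-9 + L))
287*a(y(-5)) = 287*√(-9 - 5*(1 - 5)) = 287*√(-9 - 5*(-4)) = 287*√(-9 + 20) = 287*√11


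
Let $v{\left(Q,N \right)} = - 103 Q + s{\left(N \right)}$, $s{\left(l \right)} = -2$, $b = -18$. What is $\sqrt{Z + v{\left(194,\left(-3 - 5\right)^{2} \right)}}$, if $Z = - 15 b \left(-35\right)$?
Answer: $i \sqrt{29434} \approx 171.56 i$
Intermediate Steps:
$v{\left(Q,N \right)} = -2 - 103 Q$ ($v{\left(Q,N \right)} = - 103 Q - 2 = -2 - 103 Q$)
$Z = -9450$ ($Z = \left(-15\right) \left(-18\right) \left(-35\right) = 270 \left(-35\right) = -9450$)
$\sqrt{Z + v{\left(194,\left(-3 - 5\right)^{2} \right)}} = \sqrt{-9450 - 19984} = \sqrt{-29434} = i \sqrt{29434}$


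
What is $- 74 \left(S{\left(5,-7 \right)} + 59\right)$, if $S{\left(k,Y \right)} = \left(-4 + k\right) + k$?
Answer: $-4810$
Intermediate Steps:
$S{\left(k,Y \right)} = -4 + 2 k$
$- 74 \left(S{\left(5,-7 \right)} + 59\right) = - 74 \left(\left(-4 + 2 \cdot 5\right) + 59\right) = - 74 \left(\left(-4 + 10\right) + 59\right) = - 74 \left(6 + 59\right) = \left(-74\right) 65 = -4810$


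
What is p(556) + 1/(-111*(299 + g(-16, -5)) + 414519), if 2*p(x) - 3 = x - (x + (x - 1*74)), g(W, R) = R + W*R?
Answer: -178669393/746010 ≈ -239.50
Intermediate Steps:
g(W, R) = R + R*W
p(x) = 77/2 - x/2 (p(x) = 3/2 + (x - (x + (x - 1*74)))/2 = 3/2 + (x - (x + (x - 74)))/2 = 3/2 + (x - (x + (-74 + x)))/2 = 3/2 + (x - (-74 + 2*x))/2 = 3/2 + (x + (74 - 2*x))/2 = 3/2 + (74 - x)/2 = 3/2 + (37 - x/2) = 77/2 - x/2)
p(556) + 1/(-111*(299 + g(-16, -5)) + 414519) = (77/2 - 1/2*556) + 1/(-111*(299 - 5*(1 - 16)) + 414519) = (77/2 - 278) + 1/(-111*(299 - 5*(-15)) + 414519) = -479/2 + 1/(-111*(299 + 75) + 414519) = -479/2 + 1/(-111*374 + 414519) = -479/2 + 1/(-41514 + 414519) = -479/2 + 1/373005 = -178669393/746010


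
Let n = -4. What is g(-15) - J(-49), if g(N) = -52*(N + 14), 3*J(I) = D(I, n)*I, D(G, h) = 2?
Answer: 254/3 ≈ 84.667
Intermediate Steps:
J(I) = 2*I/3 (J(I) = (2*I)/3 = 2*I/3)
g(N) = -728 - 52*N (g(N) = -52*(14 + N) = -728 - 52*N)
g(-15) - J(-49) = (-728 - 52*(-15)) - 2*(-49)/3 = (-728 + 780) - 1*(-98/3) = 52 + 98/3 = 254/3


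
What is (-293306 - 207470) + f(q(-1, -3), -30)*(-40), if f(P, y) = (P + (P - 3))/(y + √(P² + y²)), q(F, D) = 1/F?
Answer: -494776 + 200*√901 ≈ -4.8877e+5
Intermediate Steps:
f(P, y) = (-3 + 2*P)/(y + √(P² + y²)) (f(P, y) = (P + (-3 + P))/(y + √(P² + y²)) = (-3 + 2*P)/(y + √(P² + y²)))
(-293306 - 207470) + f(q(-1, -3), -30)*(-40) = (-293306 - 207470) + ((-3 + 2/(-1))/(-30 + √((1/(-1))² + (-30)²)))*(-40) = -500776 + ((-3 + 2*(-1))/(-30 + √((-1)² + 900)))*(-40) = -500776 + ((-3 - 2)/(-30 + √(1 + 900)))*(-40) = -500776 + (-5/(-30 + √901))*(-40) = -500776 - 5/(-30 + √901)*(-40) = -500776 + 200/(-30 + √901)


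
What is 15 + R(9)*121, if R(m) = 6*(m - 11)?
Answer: -1437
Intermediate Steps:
R(m) = -66 + 6*m (R(m) = 6*(-11 + m) = -66 + 6*m)
15 + R(9)*121 = 15 + (-66 + 6*9)*121 = 15 + (-66 + 54)*121 = 15 - 12*121 = 15 - 1452 = -1437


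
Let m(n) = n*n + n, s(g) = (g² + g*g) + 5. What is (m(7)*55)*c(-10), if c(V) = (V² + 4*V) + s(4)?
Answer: 298760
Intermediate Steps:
s(g) = 5 + 2*g² (s(g) = (g² + g²) + 5 = 2*g² + 5 = 5 + 2*g²)
m(n) = n + n² (m(n) = n² + n = n + n²)
c(V) = 37 + V² + 4*V (c(V) = (V² + 4*V) + (5 + 2*4²) = (V² + 4*V) + (5 + 2*16) = (V² + 4*V) + (5 + 32) = (V² + 4*V) + 37 = 37 + V² + 4*V)
(m(7)*55)*c(-10) = ((7*(1 + 7))*55)*(37 + (-10)² + 4*(-10)) = ((7*8)*55)*(37 + 100 - 40) = (56*55)*97 = 3080*97 = 298760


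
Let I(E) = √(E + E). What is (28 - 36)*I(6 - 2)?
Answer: -16*√2 ≈ -22.627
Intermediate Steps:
I(E) = √2*√E (I(E) = √(2*E) = √2*√E)
(28 - 36)*I(6 - 2) = (28 - 36)*(√2*√(6 - 2)) = -8*√2*√4 = -8*√2*2 = -16*√2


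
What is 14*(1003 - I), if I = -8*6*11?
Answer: 21434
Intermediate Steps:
I = -528 (I = -48*11 = -528)
14*(1003 - I) = 14*(1003 - 1*(-528)) = 14*(1003 + 528) = 14*1531 = 21434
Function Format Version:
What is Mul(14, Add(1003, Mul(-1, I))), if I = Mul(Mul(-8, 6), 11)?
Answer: 21434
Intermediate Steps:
I = -528 (I = Mul(-48, 11) = -528)
Mul(14, Add(1003, Mul(-1, I))) = Mul(14, Add(1003, Mul(-1, -528))) = Mul(14, Add(1003, 528)) = Mul(14, 1531) = 21434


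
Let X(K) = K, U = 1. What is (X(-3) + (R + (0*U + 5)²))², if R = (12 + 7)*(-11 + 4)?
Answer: 12321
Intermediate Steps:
R = -133 (R = 19*(-7) = -133)
(X(-3) + (R + (0*U + 5)²))² = (-3 + (-133 + (0*1 + 5)²))² = (-3 + (-133 + (0 + 5)²))² = (-3 + (-133 + 5²))² = (-3 + (-133 + 25))² = (-3 - 108)² = (-111)² = 12321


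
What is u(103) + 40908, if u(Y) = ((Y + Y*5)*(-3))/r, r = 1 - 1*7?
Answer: 41217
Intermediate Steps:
r = -6 (r = 1 - 7 = -6)
u(Y) = 3*Y (u(Y) = ((Y + Y*5)*(-3))/(-6) = ((Y + 5*Y)*(-3))*(-⅙) = ((6*Y)*(-3))*(-⅙) = -18*Y*(-⅙) = 3*Y)
u(103) + 40908 = 3*103 + 40908 = 309 + 40908 = 41217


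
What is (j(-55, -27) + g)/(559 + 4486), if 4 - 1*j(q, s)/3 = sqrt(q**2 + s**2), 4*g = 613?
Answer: 661/20180 - 3*sqrt(3754)/5045 ≈ -0.0036788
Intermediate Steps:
g = 613/4 (g = (1/4)*613 = 613/4 ≈ 153.25)
j(q, s) = 12 - 3*sqrt(q**2 + s**2)
(j(-55, -27) + g)/(559 + 4486) = ((12 - 3*sqrt((-55)**2 + (-27)**2)) + 613/4)/(559 + 4486) = ((12 - 3*sqrt(3025 + 729)) + 613/4)/5045 = ((12 - 3*sqrt(3754)) + 613/4)*(1/5045) = (661/4 - 3*sqrt(3754))*(1/5045) = 661/20180 - 3*sqrt(3754)/5045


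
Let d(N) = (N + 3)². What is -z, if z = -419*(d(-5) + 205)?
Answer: 87571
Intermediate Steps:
d(N) = (3 + N)²
z = -87571 (z = -419*((3 - 5)² + 205) = -419*((-2)² + 205) = -419*(4 + 205) = -419*209 = -87571)
-z = -1*(-87571) = 87571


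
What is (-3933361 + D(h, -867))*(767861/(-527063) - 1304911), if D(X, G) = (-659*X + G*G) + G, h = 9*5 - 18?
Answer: 2201095777609452328/527063 ≈ 4.1762e+12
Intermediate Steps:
h = 27 (h = 45 - 18 = 27)
D(X, G) = G + G**2 - 659*X (D(X, G) = (-659*X + G**2) + G = (G**2 - 659*X) + G = G + G**2 - 659*X)
(-3933361 + D(h, -867))*(767861/(-527063) - 1304911) = (-3933361 + (-867 + (-867)**2 - 659*27))*(767861/(-527063) - 1304911) = (-3933361 + (-867 + 751689 - 17793))*(767861*(-1/527063) - 1304911) = (-3933361 + 733029)*(-767861/527063 - 1304911) = -3200332*(-687771074254/527063) = 2201095777609452328/527063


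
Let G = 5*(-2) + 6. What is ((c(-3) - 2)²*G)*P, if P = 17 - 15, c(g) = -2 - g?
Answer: -8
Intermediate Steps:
G = -4 (G = -10 + 6 = -4)
P = 2
((c(-3) - 2)²*G)*P = (((-2 - 1*(-3)) - 2)²*(-4))*2 = (((-2 + 3) - 2)²*(-4))*2 = ((1 - 2)²*(-4))*2 = ((-1)²*(-4))*2 = (1*(-4))*2 = -4*2 = -8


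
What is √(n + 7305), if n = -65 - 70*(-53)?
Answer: 5*√438 ≈ 104.64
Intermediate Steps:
n = 3645 (n = -65 + 3710 = 3645)
√(n + 7305) = √(3645 + 7305) = √10950 = 5*√438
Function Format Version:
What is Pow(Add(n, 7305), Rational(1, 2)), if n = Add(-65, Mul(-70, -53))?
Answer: Mul(5, Pow(438, Rational(1, 2))) ≈ 104.64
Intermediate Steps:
n = 3645 (n = Add(-65, 3710) = 3645)
Pow(Add(n, 7305), Rational(1, 2)) = Pow(Add(3645, 7305), Rational(1, 2)) = Pow(10950, Rational(1, 2)) = Mul(5, Pow(438, Rational(1, 2)))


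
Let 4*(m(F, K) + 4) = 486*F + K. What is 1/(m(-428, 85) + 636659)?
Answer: 4/2338697 ≈ 1.7104e-6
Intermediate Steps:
m(F, K) = -4 + K/4 + 243*F/2 (m(F, K) = -4 + (486*F + K)/4 = -4 + (K + 486*F)/4 = -4 + (K/4 + 243*F/2) = -4 + K/4 + 243*F/2)
1/(m(-428, 85) + 636659) = 1/((-4 + (1/4)*85 + (243/2)*(-428)) + 636659) = 1/((-4 + 85/4 - 52002) + 636659) = 1/(-207939/4 + 636659) = 1/(2338697/4) = 4/2338697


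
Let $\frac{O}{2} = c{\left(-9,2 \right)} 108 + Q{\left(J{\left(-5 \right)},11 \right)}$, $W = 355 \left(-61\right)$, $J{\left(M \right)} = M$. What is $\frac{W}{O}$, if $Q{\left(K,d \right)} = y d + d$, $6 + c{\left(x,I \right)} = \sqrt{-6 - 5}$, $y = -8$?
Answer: $\frac{15699875}{1307858} + \frac{1169370 i \sqrt{11}}{653929} \approx 12.004 + 5.9309 i$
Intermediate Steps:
$W = -21655$
$c{\left(x,I \right)} = -6 + i \sqrt{11}$ ($c{\left(x,I \right)} = -6 + \sqrt{-6 - 5} = -6 + \sqrt{-11} = -6 + i \sqrt{11}$)
$Q{\left(K,d \right)} = - 7 d$ ($Q{\left(K,d \right)} = - 8 d + d = - 7 d$)
$O = -1450 + 216 i \sqrt{11}$ ($O = 2 \left(\left(-6 + i \sqrt{11}\right) 108 - 77\right) = 2 \left(\left(-648 + 108 i \sqrt{11}\right) - 77\right) = 2 \left(-725 + 108 i \sqrt{11}\right) = -1450 + 216 i \sqrt{11} \approx -1450.0 + 716.39 i$)
$\frac{W}{O} = - \frac{21655}{-1450 + 216 i \sqrt{11}}$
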